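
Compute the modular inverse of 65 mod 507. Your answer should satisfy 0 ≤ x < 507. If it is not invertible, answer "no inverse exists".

no inverse exists

Compute gcd(65, 507):
507 = 7·65 + 52
65 = 1·52 + 13
52 = 4·13 + 0
gcd(65, 507) = 13 ≠ 1, so 65 has no multiplicative inverse modulo 507.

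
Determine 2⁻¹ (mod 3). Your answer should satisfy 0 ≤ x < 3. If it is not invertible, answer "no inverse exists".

2

Extended Euclidean algorithm:
3 = 1×2 + 1
2 = 2×1 + 0
Since gcd(2, 3) = 1, back-substitute to write 1 as a combination:
1 = 3 − 2
So 2·(-1) ≡ 1 (mod 3), and -1 ≡ 2 (mod 3).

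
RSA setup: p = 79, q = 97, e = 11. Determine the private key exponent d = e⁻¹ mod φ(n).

φ(n) = (p−1)(q−1) = 78·96 = 7488.
Need d with 11·d ≡ 1 (mod 7488). Apply the extended Euclidean algorithm:
7488 = 680×11 + 8
11 = 1×8 + 3
8 = 2×3 + 2
3 = 1×2 + 1
2 = 2×1 + 0
Back-substitute:
1 = 3 − 2
1 = −8 + 3·3
1 = 3·11 − 4·8
1 = −4·7488 + 2723·11
So 11·2723 ≡ 1 (mod 7488), hence d = 2723.

2723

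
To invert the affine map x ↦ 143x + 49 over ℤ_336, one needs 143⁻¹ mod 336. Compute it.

gcd(336, 143) by repeated division:
336 = 2·143 + 50
143 = 2·50 + 43
50 = 1·43 + 7
43 = 6·7 + 1
7 = 7·1 + 0
gcd = 1, so the inverse exists. Back-substitute:
1 = 43 − 6·7
1 = −6·50 + 7·43
1 = 7·143 − 20·50
1 = −20·336 + 47·143
So 143·47 ≡ 1 (mod 336).

47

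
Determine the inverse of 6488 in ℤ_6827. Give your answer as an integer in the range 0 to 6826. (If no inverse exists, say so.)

2034

Extended Euclidean algorithm:
6827 = 1×6488 + 339
6488 = 19×339 + 47
339 = 7×47 + 10
47 = 4×10 + 7
10 = 1×7 + 3
7 = 2×3 + 1
3 = 3×1 + 0
The gcd is 1. Working backward:
1 = 7 − 2·3
1 = −2·10 + 3·7
1 = 3·47 − 14·10
1 = −14·339 + 101·47
1 = 101·6488 − 1933·339
1 = −1933·6827 + 2034·6488
So 6488·2034 ≡ 1 (mod 6827).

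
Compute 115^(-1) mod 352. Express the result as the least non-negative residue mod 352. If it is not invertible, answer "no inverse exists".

251

Apply the Euclidean algorithm to 352 and 115:
352 = 3·115 + 7
115 = 16·7 + 3
7 = 2·3 + 1
3 = 3·1 + 0
Since gcd(115, 352) = 1, back-substitute to write 1 as a combination:
1 = 7 − 2·3
1 = −2·115 + 33·7
1 = 33·352 − 101·115
Thus 115·(-101) ≡ 1 (mod 352); reducing, -101 mod 352 = 251.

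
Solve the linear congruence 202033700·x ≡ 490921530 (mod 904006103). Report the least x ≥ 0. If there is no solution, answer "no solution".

79993390

First find gcd(202033700, 904006103):
904006103 = 4·202033700 + 95871303
202033700 = 2·95871303 + 10291094
95871303 = 9·10291094 + 3251457
10291094 = 3·3251457 + 536723
3251457 = 6·536723 + 31119
536723 = 17·31119 + 7700
31119 = 4·7700 + 319
7700 = 24·319 + 44
319 = 7·44 + 11
44 = 4·11 + 0
gcd = 11 and 11 | 490921530, so solutions exist. Divide through by 11: 18366700x ≡ 44629230 (mod 82182373).
Now find 18366700⁻¹ mod 82182373:
82182373 = 4×18366700 + 8715573
18366700 = 2×8715573 + 935554
8715573 = 9×935554 + 295587
935554 = 3×295587 + 48793
295587 = 6×48793 + 2829
48793 = 17×2829 + 700
2829 = 4×700 + 29
700 = 24×29 + 4
29 = 7×4 + 1
4 = 4×1 + 0
Back-substitute:
1 = 29 − 7·4
1 = −7·700 + 169·29
1 = 169·2829 − 683·700
1 = −683·48793 + 11780·2829
1 = 11780·295587 − 71363·48793
1 = −71363·935554 + 225869·295587
1 = 225869·8715573 − 2104184·935554
1 = −2104184·18366700 + 4434237·8715573
1 = 4434237·82182373 − 19841132·18366700
So 18366700·(-19841132) ≡ 1 (mod 82182373), i.e. 18366700⁻¹ ≡ 62341241.
Then x ≡ 62341241·44629230 ≡ 79993390 (mod 82182373); the smallest non-negative solution is x = 79993390.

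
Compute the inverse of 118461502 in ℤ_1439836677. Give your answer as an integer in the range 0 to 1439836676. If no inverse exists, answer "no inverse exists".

1246155733

Apply the Euclidean algorithm to 1439836677 and 118461502:
1439836677 = 12*118461502 + 18298653
118461502 = 6*18298653 + 8669584
18298653 = 2*8669584 + 959485
8669584 = 9*959485 + 34219
959485 = 28*34219 + 1353
34219 = 25*1353 + 394
1353 = 3*394 + 171
394 = 2*171 + 52
171 = 3*52 + 15
52 = 3*15 + 7
15 = 2*7 + 1
7 = 7*1 + 0
The gcd is 1. Working backward:
1 = 15 − 2·7
1 = −2·52 + 7·15
1 = 7·171 − 23·52
1 = −23·394 + 53·171
1 = 53·1353 − 182·394
1 = −182·34219 + 4603·1353
1 = 4603·959485 − 129066·34219
1 = −129066·8669584 + 1166197·959485
1 = 1166197·18298653 − 2461460·8669584
1 = −2461460·118461502 + 15934957·18298653
1 = 15934957·1439836677 − 193680944·118461502
Hence 118461502⁻¹ ≡ -193680944 ≡ 1246155733 (mod 1439836677).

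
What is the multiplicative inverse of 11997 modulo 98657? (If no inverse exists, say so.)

Extended Euclidean algorithm:
98657 = 8·11997 + 2681
11997 = 4·2681 + 1273
2681 = 2·1273 + 135
1273 = 9·135 + 58
135 = 2·58 + 19
58 = 3·19 + 1
19 = 19·1 + 0
gcd = 1, so the inverse exists. Back-substitute:
1 = 58 − 3·19
1 = −3·135 + 7·58
1 = 7·1273 − 66·135
1 = −66·2681 + 139·1273
1 = 139·11997 − 622·2681
1 = −622·98657 + 5115·11997
So 11997·5115 ≡ 1 (mod 98657).

5115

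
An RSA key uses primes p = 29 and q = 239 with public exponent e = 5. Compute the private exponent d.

1333

φ(n) = (p−1)(q−1) = 28·238 = 6664.
Need d with 5·d ≡ 1 (mod 6664). Apply the extended Euclidean algorithm:
6664 = 1332×5 + 4
5 = 1×4 + 1
4 = 4×1 + 0
Back-substitute:
1 = 5 − 4
1 = −6664 + 1333·5
So 5·1333 ≡ 1 (mod 6664), hence d = 1333.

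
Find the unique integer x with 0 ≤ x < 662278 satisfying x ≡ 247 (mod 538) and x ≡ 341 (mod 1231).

Write x = 247 + 538·k. Then 538·k ≡ 341 − 247 ≡ 94 (mod 1231).
Need 538⁻¹ mod 1231. Extended Euclid on (1231, 538):
1231 = 2·538 + 155
538 = 3·155 + 73
155 = 2·73 + 9
73 = 8·9 + 1
9 = 9·1 + 0
Back-substitute:
1 = 73 − 8·9
1 = −8·155 + 17·73
1 = 17·538 − 59·155
1 = −59·1231 + 135·538
538⁻¹ ≡ 135 (mod 1231), so k ≡ 135·94 ≡ 380 (mod 1231).
x = 247 + 538·380 = 204687.

204687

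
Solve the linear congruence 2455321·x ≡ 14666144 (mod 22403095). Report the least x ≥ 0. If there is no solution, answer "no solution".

no solution

gcd(2455321, 22403095):
22403095 = 9×2455321 + 305206
2455321 = 8×305206 + 13673
305206 = 22×13673 + 4400
13673 = 3×4400 + 473
4400 = 9×473 + 143
473 = 3×143 + 44
143 = 3×44 + 11
44 = 4×11 + 0
gcd = 11, but 11 ∤ 14666144, so the congruence has no solution.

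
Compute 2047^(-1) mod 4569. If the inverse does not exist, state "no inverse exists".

4165

Extended Euclidean algorithm:
4569 = 2·2047 + 475
2047 = 4·475 + 147
475 = 3·147 + 34
147 = 4·34 + 11
34 = 3·11 + 1
11 = 11·1 + 0
The gcd is 1. Working backward:
1 = 34 − 3·11
1 = −3·147 + 13·34
1 = 13·475 − 42·147
1 = −42·2047 + 181·475
1 = 181·4569 − 404·2047
Hence 2047⁻¹ ≡ -404 ≡ 4165 (mod 4569).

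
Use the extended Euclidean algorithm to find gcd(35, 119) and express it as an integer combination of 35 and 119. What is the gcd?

7

Repeated division:
119 = 3×35 + 14
35 = 2×14 + 7
14 = 2×7 + 0
gcd(35, 119) = 7.
Working backward:
7 = 35 − 2·14
7 = −2·119 + 7·35
So 7 = (-2)·119 + (7)·35.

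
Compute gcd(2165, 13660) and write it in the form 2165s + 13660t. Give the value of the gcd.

5

Apply Euclid's algorithm to 13660 and 2165:
13660 = 6·2165 + 670
2165 = 3·670 + 155
670 = 4·155 + 50
155 = 3·50 + 5
50 = 10·5 + 0
gcd(2165, 13660) = 5.
Back-substituting:
5 = 155 − 3·50
5 = −3·670 + 13·155
5 = 13·2165 − 42·670
5 = −42·13660 + 265·2165
So 5 = (-42)·13660 + (265)·2165.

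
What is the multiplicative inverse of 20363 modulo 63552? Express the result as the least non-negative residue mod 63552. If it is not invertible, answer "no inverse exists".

Extended Euclidean algorithm:
63552 = 3×20363 + 2463
20363 = 8×2463 + 659
2463 = 3×659 + 486
659 = 1×486 + 173
486 = 2×173 + 140
173 = 1×140 + 33
140 = 4×33 + 8
33 = 4×8 + 1
8 = 8×1 + 0
Since gcd(20363, 63552) = 1, back-substitute to write 1 as a combination:
1 = 33 − 4·8
1 = −4·140 + 17·33
1 = 17·173 − 21·140
1 = −21·486 + 59·173
1 = 59·659 − 80·486
1 = −80·2463 + 299·659
1 = 299·20363 − 2472·2463
1 = −2472·63552 + 7715·20363
So 20363·7715 ≡ 1 (mod 63552).

7715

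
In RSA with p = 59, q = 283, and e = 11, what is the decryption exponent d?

1487

φ(n) = (p−1)(q−1) = 58·282 = 16356.
Need d with 11·d ≡ 1 (mod 16356). Apply the extended Euclidean algorithm:
16356 = 1486*11 + 10
11 = 1*10 + 1
10 = 10*1 + 0
Back-substitute:
1 = 11 − 10
1 = −16356 + 1487·11
So 11·1487 ≡ 1 (mod 16356), hence d = 1487.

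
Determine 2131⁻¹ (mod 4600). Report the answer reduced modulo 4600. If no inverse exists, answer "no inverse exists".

Run Euclid on (4600, 2131):
4600 = 2×2131 + 338
2131 = 6×338 + 103
338 = 3×103 + 29
103 = 3×29 + 16
29 = 1×16 + 13
16 = 1×13 + 3
13 = 4×3 + 1
3 = 3×1 + 0
gcd = 1, so the inverse exists. Back-substitute:
1 = 13 − 4·3
1 = −4·16 + 5·13
1 = 5·29 − 9·16
1 = −9·103 + 32·29
1 = 32·338 − 105·103
1 = −105·2131 + 662·338
1 = 662·4600 − 1429·2131
Hence 2131⁻¹ ≡ -1429 ≡ 3171 (mod 4600).

3171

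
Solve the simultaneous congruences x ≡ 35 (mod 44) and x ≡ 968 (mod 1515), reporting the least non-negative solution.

Write x = 35 + 44·k. Then 44·k ≡ 968 − 35 ≡ 933 (mod 1515).
Need 44⁻¹ mod 1515. Extended Euclid on (1515, 44):
1515 = 34*44 + 19
44 = 2*19 + 6
19 = 3*6 + 1
6 = 6*1 + 0
Back-substitute:
1 = 19 − 3·6
1 = −3·44 + 7·19
1 = 7·1515 − 241·44
44⁻¹ ≡ 1274 (mod 1515), so k ≡ 1274·933 ≡ 882 (mod 1515).
x = 35 + 44·882 = 38843.

38843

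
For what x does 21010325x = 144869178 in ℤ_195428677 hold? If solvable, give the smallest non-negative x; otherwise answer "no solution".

First find gcd(21010325, 195428677):
195428677 = 9*21010325 + 6335752
21010325 = 3*6335752 + 2003069
6335752 = 3*2003069 + 326545
2003069 = 6*326545 + 43799
326545 = 7*43799 + 19952
43799 = 2*19952 + 3895
19952 = 5*3895 + 477
3895 = 8*477 + 79
477 = 6*79 + 3
79 = 26*3 + 1
3 = 3*1 + 0
gcd = 1, so a unique solution mod 195428677 exists.
Back-substitute for the Bézout coefficients:
1 = 79 − 26·3
1 = −26·477 + 157·79
1 = 157·3895 − 1282·477
1 = −1282·19952 + 6567·3895
1 = 6567·43799 − 14416·19952
1 = −14416·326545 + 107479·43799
1 = 107479·2003069 − 659290·326545
1 = −659290·6335752 + 2085349·2003069
1 = 2085349·21010325 − 6915337·6335752
1 = −6915337·195428677 + 64323382·21010325
So 21010325·(64323382) ≡ 1 (mod 195428677), giving 21010325⁻¹ ≡ 64323382.
x ≡ 21010325⁻¹·144869178 ≡ 64323382·144869178 ≡ 155781609 (mod 195428677).

155781609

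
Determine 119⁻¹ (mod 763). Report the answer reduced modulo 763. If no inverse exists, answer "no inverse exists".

Compute gcd(119, 763):
763 = 6*119 + 49
119 = 2*49 + 21
49 = 2*21 + 7
21 = 3*7 + 0
The gcd is 7, not 1, hence no inverse exists.

no inverse exists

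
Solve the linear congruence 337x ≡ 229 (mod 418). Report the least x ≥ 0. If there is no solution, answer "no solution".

First find gcd(337, 418):
418 = 1·337 + 81
337 = 4·81 + 13
81 = 6·13 + 3
13 = 4·3 + 1
3 = 3·1 + 0
gcd = 1, so a unique solution mod 418 exists.
Back-substitute for the Bézout coefficients:
1 = 13 − 4·3
1 = −4·81 + 25·13
1 = 25·337 − 104·81
1 = −104·418 + 129·337
So 337·(129) ≡ 1 (mod 418), giving 337⁻¹ ≡ 129.
x ≡ 337⁻¹·229 ≡ 129·229 ≡ 281 (mod 418).

281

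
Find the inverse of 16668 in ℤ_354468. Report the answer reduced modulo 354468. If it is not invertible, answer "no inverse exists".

no inverse exists

Euclidean algorithm on 354468, 16668:
354468 = 21×16668 + 4440
16668 = 3×4440 + 3348
4440 = 1×3348 + 1092
3348 = 3×1092 + 72
1092 = 15×72 + 12
72 = 6×12 + 0
The gcd is 12, not 1, hence no inverse exists.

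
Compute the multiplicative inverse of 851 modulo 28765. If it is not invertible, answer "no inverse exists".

Apply the Euclidean algorithm to 28765 and 851:
28765 = 33·851 + 682
851 = 1·682 + 169
682 = 4·169 + 6
169 = 28·6 + 1
6 = 6·1 + 0
gcd = 1, so the inverse exists. Back-substitute:
1 = 169 − 28·6
1 = −28·682 + 113·169
1 = 113·851 − 141·682
1 = −141·28765 + 4766·851
So 851·4766 ≡ 1 (mod 28765).

4766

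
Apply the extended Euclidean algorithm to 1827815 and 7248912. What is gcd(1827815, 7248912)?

Apply Euclid's algorithm to 7248912 and 1827815:
7248912 = 3·1827815 + 1765467
1827815 = 1·1765467 + 62348
1765467 = 28·62348 + 19723
62348 = 3·19723 + 3179
19723 = 6·3179 + 649
3179 = 4·649 + 583
649 = 1·583 + 66
583 = 8·66 + 55
66 = 1·55 + 11
55 = 5·11 + 0
gcd(1827815, 7248912) = 11.
Working backward:
11 = 66 − 55
11 = −583 + 9·66
11 = 9·649 − 10·583
11 = −10·3179 + 49·649
11 = 49·19723 − 304·3179
11 = −304·62348 + 961·19723
11 = 961·1765467 − 27212·62348
11 = −27212·1827815 + 28173·1765467
11 = 28173·7248912 − 111731·1827815
So 11 = (28173)·7248912 + (-111731)·1827815.

11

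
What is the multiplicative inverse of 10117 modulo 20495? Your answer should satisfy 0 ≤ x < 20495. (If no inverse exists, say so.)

Extended Euclidean algorithm:
20495 = 2×10117 + 261
10117 = 38×261 + 199
261 = 1×199 + 62
199 = 3×62 + 13
62 = 4×13 + 10
13 = 1×10 + 3
10 = 3×3 + 1
3 = 3×1 + 0
The gcd is 1. Working backward:
1 = 10 − 3·3
1 = −3·13 + 4·10
1 = 4·62 − 19·13
1 = −19·199 + 61·62
1 = 61·261 − 80·199
1 = −80·10117 + 3101·261
1 = 3101·20495 − 6282·10117
Hence 10117⁻¹ ≡ -6282 ≡ 14213 (mod 20495).

14213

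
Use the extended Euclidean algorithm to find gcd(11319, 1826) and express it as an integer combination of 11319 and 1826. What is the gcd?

11

Euclidean algorithm:
11319 = 6×1826 + 363
1826 = 5×363 + 11
363 = 33×11 + 0
gcd(11319, 1826) = 11.
Back-substituting:
11 = 1826 − 5·363
11 = −5·11319 + 31·1826
So 11 = (-5)·11319 + (31)·1826.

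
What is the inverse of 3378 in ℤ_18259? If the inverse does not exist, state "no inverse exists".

gcd(18259, 3378) by repeated division:
18259 = 5×3378 + 1369
3378 = 2×1369 + 640
1369 = 2×640 + 89
640 = 7×89 + 17
89 = 5×17 + 4
17 = 4×4 + 1
4 = 4×1 + 0
gcd = 1, so the inverse exists. Back-substitute:
1 = 17 − 4·4
1 = −4·89 + 21·17
1 = 21·640 − 151·89
1 = −151·1369 + 323·640
1 = 323·3378 − 797·1369
1 = −797·18259 + 4308·3378
So 3378·4308 ≡ 1 (mod 18259).

4308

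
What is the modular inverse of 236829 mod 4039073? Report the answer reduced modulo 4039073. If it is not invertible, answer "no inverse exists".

1676931

Run Euclid on (4039073, 236829):
4039073 = 17·236829 + 12980
236829 = 18·12980 + 3189
12980 = 4·3189 + 224
3189 = 14·224 + 53
224 = 4·53 + 12
53 = 4·12 + 5
12 = 2·5 + 2
5 = 2·2 + 1
2 = 2·1 + 0
The gcd is 1. Working backward:
1 = 5 − 2·2
1 = −2·12 + 5·5
1 = 5·53 − 22·12
1 = −22·224 + 93·53
1 = 93·3189 − 1324·224
1 = −1324·12980 + 5389·3189
1 = 5389·236829 − 98326·12980
1 = −98326·4039073 + 1676931·236829
So 236829·1676931 ≡ 1 (mod 4039073).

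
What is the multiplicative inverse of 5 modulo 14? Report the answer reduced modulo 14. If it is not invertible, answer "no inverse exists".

3

gcd(14, 5) by repeated division:
14 = 2*5 + 4
5 = 1*4 + 1
4 = 4*1 + 0
gcd = 1, so the inverse exists. Back-substitute:
1 = 5 − 4
1 = −14 + 3·5
So 5·3 ≡ 1 (mod 14).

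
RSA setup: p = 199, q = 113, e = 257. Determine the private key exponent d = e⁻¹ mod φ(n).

φ(n) = (p−1)(q−1) = 198·112 = 22176.
Need d with 257·d ≡ 1 (mod 22176). Apply the extended Euclidean algorithm:
22176 = 86*257 + 74
257 = 3*74 + 35
74 = 2*35 + 4
35 = 8*4 + 3
4 = 1*3 + 1
3 = 3*1 + 0
Back-substitute:
1 = 4 − 3
1 = −35 + 9·4
1 = 9·74 − 19·35
1 = −19·257 + 66·74
1 = 66·22176 − 5695·257
So 257·(-5695) ≡ 1 (mod 22176), hence d ≡ -5695 ≡ 16481 (mod 22176).

16481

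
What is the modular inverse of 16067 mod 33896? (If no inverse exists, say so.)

Extended Euclidean algorithm:
33896 = 2*16067 + 1762
16067 = 9*1762 + 209
1762 = 8*209 + 90
209 = 2*90 + 29
90 = 3*29 + 3
29 = 9*3 + 2
3 = 1*2 + 1
2 = 2*1 + 0
gcd = 1, so the inverse exists. Back-substitute:
1 = 3 − 2
1 = −29 + 10·3
1 = 10·90 − 31·29
1 = −31·209 + 72·90
1 = 72·1762 − 607·209
1 = −607·16067 + 5535·1762
1 = 5535·33896 − 11677·16067
So 16067·(-11677) ≡ 1 (mod 33896), and -11677 ≡ 22219 (mod 33896).

22219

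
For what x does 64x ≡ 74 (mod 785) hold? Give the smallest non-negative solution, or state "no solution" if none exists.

First find gcd(64, 785):
785 = 12*64 + 17
64 = 3*17 + 13
17 = 1*13 + 4
13 = 3*4 + 1
4 = 4*1 + 0
gcd = 1, so a unique solution mod 785 exists.
Back-substitute for the Bézout coefficients:
1 = 13 − 3·4
1 = −3·17 + 4·13
1 = 4·64 − 15·17
1 = −15·785 + 184·64
So 64·(184) ≡ 1 (mod 785), giving 64⁻¹ ≡ 184.
x ≡ 64⁻¹·74 ≡ 184·74 ≡ 271 (mod 785).

271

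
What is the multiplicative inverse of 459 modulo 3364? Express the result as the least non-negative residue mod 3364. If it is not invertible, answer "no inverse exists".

Extended Euclidean algorithm:
3364 = 7*459 + 151
459 = 3*151 + 6
151 = 25*6 + 1
6 = 6*1 + 0
Since gcd(459, 3364) = 1, back-substitute to write 1 as a combination:
1 = 151 − 25·6
1 = −25·459 + 76·151
1 = 76·3364 − 557·459
Thus 459·(-557) ≡ 1 (mod 3364); reducing, -557 mod 3364 = 2807.

2807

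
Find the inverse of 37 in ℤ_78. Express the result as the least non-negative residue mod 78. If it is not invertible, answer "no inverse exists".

Apply the Euclidean algorithm to 78 and 37:
78 = 2×37 + 4
37 = 9×4 + 1
4 = 4×1 + 0
gcd = 1, so the inverse exists. Back-substitute:
1 = 37 − 9·4
1 = −9·78 + 19·37
So 37·19 ≡ 1 (mod 78).

19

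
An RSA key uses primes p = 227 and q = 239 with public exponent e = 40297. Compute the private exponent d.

φ(n) = (p−1)(q−1) = 226·238 = 53788.
Need d with 40297·d ≡ 1 (mod 53788). Apply the extended Euclidean algorithm:
53788 = 1*40297 + 13491
40297 = 2*13491 + 13315
13491 = 1*13315 + 176
13315 = 75*176 + 115
176 = 1*115 + 61
115 = 1*61 + 54
61 = 1*54 + 7
54 = 7*7 + 5
7 = 1*5 + 2
5 = 2*2 + 1
2 = 2*1 + 0
Back-substitute:
1 = 5 − 2·2
1 = −2·7 + 3·5
1 = 3·54 − 23·7
1 = −23·61 + 26·54
1 = 26·115 − 49·61
1 = −49·176 + 75·115
1 = 75·13315 − 5674·176
1 = −5674·13491 + 5749·13315
1 = 5749·40297 − 17172·13491
1 = −17172·53788 + 22921·40297
So 40297·22921 ≡ 1 (mod 53788), hence d = 22921.

22921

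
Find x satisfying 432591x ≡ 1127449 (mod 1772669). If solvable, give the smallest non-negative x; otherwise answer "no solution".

1425990

First find gcd(432591, 1772669):
1772669 = 4·432591 + 42305
432591 = 10·42305 + 9541
42305 = 4·9541 + 4141
9541 = 2·4141 + 1259
4141 = 3·1259 + 364
1259 = 3·364 + 167
364 = 2·167 + 30
167 = 5·30 + 17
30 = 1·17 + 13
17 = 1·13 + 4
13 = 3·4 + 1
4 = 4·1 + 0
gcd = 1, so a unique solution mod 1772669 exists.
Back-substitute for the Bézout coefficients:
1 = 13 − 3·4
1 = −3·17 + 4·13
1 = 4·30 − 7·17
1 = −7·167 + 39·30
1 = 39·364 − 85·167
1 = −85·1259 + 294·364
1 = 294·4141 − 967·1259
1 = −967·9541 + 2228·4141
1 = 2228·42305 − 9879·9541
1 = −9879·432591 + 101018·42305
1 = 101018·1772669 − 413951·432591
So 432591·(-413951) ≡ 1 (mod 1772669), giving 432591⁻¹ ≡ 1358718.
x ≡ 432591⁻¹·1127449 ≡ 1358718·1127449 ≡ 1425990 (mod 1772669).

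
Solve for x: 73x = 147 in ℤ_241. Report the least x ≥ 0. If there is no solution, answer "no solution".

210

First find gcd(73, 241):
241 = 3×73 + 22
73 = 3×22 + 7
22 = 3×7 + 1
7 = 7×1 + 0
gcd = 1, so a unique solution mod 241 exists.
Back-substitute for the Bézout coefficients:
1 = 22 − 3·7
1 = −3·73 + 10·22
1 = 10·241 − 33·73
So 73·(-33) ≡ 1 (mod 241), giving 73⁻¹ ≡ 208.
x ≡ 73⁻¹·147 ≡ 208·147 ≡ 210 (mod 241).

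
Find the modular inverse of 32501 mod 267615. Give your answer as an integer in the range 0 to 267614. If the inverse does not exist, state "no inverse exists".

14846

Run Euclid on (267615, 32501):
267615 = 8·32501 + 7607
32501 = 4·7607 + 2073
7607 = 3·2073 + 1388
2073 = 1·1388 + 685
1388 = 2·685 + 18
685 = 38·18 + 1
18 = 18·1 + 0
gcd = 1, so the inverse exists. Back-substitute:
1 = 685 − 38·18
1 = −38·1388 + 77·685
1 = 77·2073 − 115·1388
1 = −115·7607 + 422·2073
1 = 422·32501 − 1803·7607
1 = −1803·267615 + 14846·32501
So 32501·14846 ≡ 1 (mod 267615).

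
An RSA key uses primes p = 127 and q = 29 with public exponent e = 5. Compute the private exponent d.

φ(n) = (p−1)(q−1) = 126·28 = 3528.
Need d with 5·d ≡ 1 (mod 3528). Apply the extended Euclidean algorithm:
3528 = 705×5 + 3
5 = 1×3 + 2
3 = 1×2 + 1
2 = 2×1 + 0
Back-substitute:
1 = 3 − 2
1 = −5 + 2·3
1 = 2·3528 − 1411·5
So 5·(-1411) ≡ 1 (mod 3528), hence d ≡ -1411 ≡ 2117 (mod 3528).

2117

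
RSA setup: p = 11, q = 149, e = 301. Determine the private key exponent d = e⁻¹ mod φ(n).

1421

φ(n) = (p−1)(q−1) = 10·148 = 1480.
Need d with 301·d ≡ 1 (mod 1480). Apply the extended Euclidean algorithm:
1480 = 4×301 + 276
301 = 1×276 + 25
276 = 11×25 + 1
25 = 25×1 + 0
Back-substitute:
1 = 276 − 11·25
1 = −11·301 + 12·276
1 = 12·1480 − 59·301
So 301·(-59) ≡ 1 (mod 1480), hence d ≡ -59 ≡ 1421 (mod 1480).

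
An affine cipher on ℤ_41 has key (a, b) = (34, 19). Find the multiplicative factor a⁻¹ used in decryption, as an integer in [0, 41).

gcd(41, 34) by repeated division:
41 = 1·34 + 7
34 = 4·7 + 6
7 = 1·6 + 1
6 = 6·1 + 0
Since gcd(34, 41) = 1, back-substitute to write 1 as a combination:
1 = 7 − 6
1 = −34 + 5·7
1 = 5·41 − 6·34
Hence 34⁻¹ ≡ -6 ≡ 35 (mod 41).

35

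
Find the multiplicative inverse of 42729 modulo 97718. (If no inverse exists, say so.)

75313

Extended Euclidean algorithm:
97718 = 2*42729 + 12260
42729 = 3*12260 + 5949
12260 = 2*5949 + 362
5949 = 16*362 + 157
362 = 2*157 + 48
157 = 3*48 + 13
48 = 3*13 + 9
13 = 1*9 + 4
9 = 2*4 + 1
4 = 4*1 + 0
gcd = 1, so the inverse exists. Back-substitute:
1 = 9 − 2·4
1 = −2·13 + 3·9
1 = 3·48 − 11·13
1 = −11·157 + 36·48
1 = 36·362 − 83·157
1 = −83·5949 + 1364·362
1 = 1364·12260 − 2811·5949
1 = −2811·42729 + 9797·12260
1 = 9797·97718 − 22405·42729
So 42729·(-22405) ≡ 1 (mod 97718), and -22405 ≡ 75313 (mod 97718).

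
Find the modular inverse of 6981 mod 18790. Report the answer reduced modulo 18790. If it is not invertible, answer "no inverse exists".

9251

gcd(18790, 6981) by repeated division:
18790 = 2*6981 + 4828
6981 = 1*4828 + 2153
4828 = 2*2153 + 522
2153 = 4*522 + 65
522 = 8*65 + 2
65 = 32*2 + 1
2 = 2*1 + 0
gcd = 1, so the inverse exists. Back-substitute:
1 = 65 − 32·2
1 = −32·522 + 257·65
1 = 257·2153 − 1060·522
1 = −1060·4828 + 2377·2153
1 = 2377·6981 − 3437·4828
1 = −3437·18790 + 9251·6981
So 6981·9251 ≡ 1 (mod 18790).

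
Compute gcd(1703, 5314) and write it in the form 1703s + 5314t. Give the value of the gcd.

1

Repeated division:
5314 = 3×1703 + 205
1703 = 8×205 + 63
205 = 3×63 + 16
63 = 3×16 + 15
16 = 1×15 + 1
15 = 15×1 + 0
gcd(1703, 5314) = 1.
Working backward:
1 = 16 − 15
1 = −63 + 4·16
1 = 4·205 − 13·63
1 = −13·1703 + 108·205
1 = 108·5314 − 337·1703
So 1 = (108)·5314 + (-337)·1703.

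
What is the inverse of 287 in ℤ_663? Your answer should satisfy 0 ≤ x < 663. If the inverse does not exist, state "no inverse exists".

gcd(663, 287) by repeated division:
663 = 2·287 + 89
287 = 3·89 + 20
89 = 4·20 + 9
20 = 2·9 + 2
9 = 4·2 + 1
2 = 2·1 + 0
Since gcd(287, 663) = 1, back-substitute to write 1 as a combination:
1 = 9 − 4·2
1 = −4·20 + 9·9
1 = 9·89 − 40·20
1 = −40·287 + 129·89
1 = 129·663 − 298·287
So 287·(-298) ≡ 1 (mod 663), and -298 ≡ 365 (mod 663).

365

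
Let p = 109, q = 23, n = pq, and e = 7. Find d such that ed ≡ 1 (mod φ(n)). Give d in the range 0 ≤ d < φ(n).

679

φ(n) = (p−1)(q−1) = 108·22 = 2376.
Need d with 7·d ≡ 1 (mod 2376). Apply the extended Euclidean algorithm:
2376 = 339×7 + 3
7 = 2×3 + 1
3 = 3×1 + 0
Back-substitute:
1 = 7 − 2·3
1 = −2·2376 + 679·7
So 7·679 ≡ 1 (mod 2376), hence d = 679.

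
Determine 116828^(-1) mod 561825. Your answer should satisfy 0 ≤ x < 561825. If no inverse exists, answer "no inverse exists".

Apply the Euclidean algorithm to 561825 and 116828:
561825 = 4*116828 + 94513
116828 = 1*94513 + 22315
94513 = 4*22315 + 5253
22315 = 4*5253 + 1303
5253 = 4*1303 + 41
1303 = 31*41 + 32
41 = 1*32 + 9
32 = 3*9 + 5
9 = 1*5 + 4
5 = 1*4 + 1
4 = 4*1 + 0
The gcd is 1. Working backward:
1 = 5 − 4
1 = −9 + 2·5
1 = 2·32 − 7·9
1 = −7·41 + 9·32
1 = 9·1303 − 286·41
1 = −286·5253 + 1153·1303
1 = 1153·22315 − 4898·5253
1 = −4898·94513 + 20745·22315
1 = 20745·116828 − 25643·94513
1 = −25643·561825 + 123317·116828
So 116828·123317 ≡ 1 (mod 561825).

123317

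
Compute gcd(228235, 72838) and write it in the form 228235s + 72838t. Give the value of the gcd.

1

Euclidean algorithm:
228235 = 3*72838 + 9721
72838 = 7*9721 + 4791
9721 = 2*4791 + 139
4791 = 34*139 + 65
139 = 2*65 + 9
65 = 7*9 + 2
9 = 4*2 + 1
2 = 2*1 + 0
gcd(228235, 72838) = 1.
Express as a combination:
1 = 9 − 4·2
1 = −4·65 + 29·9
1 = 29·139 − 62·65
1 = −62·4791 + 2137·139
1 = 2137·9721 − 4336·4791
1 = −4336·72838 + 32489·9721
1 = 32489·228235 − 101803·72838
So 1 = (32489)·228235 + (-101803)·72838.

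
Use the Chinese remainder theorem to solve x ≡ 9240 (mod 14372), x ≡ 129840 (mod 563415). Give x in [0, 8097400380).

51964020

Write x = 9240 + 14372·k. Then 14372·k ≡ 129840 − 9240 ≡ 120600 (mod 563415).
Need 14372⁻¹ mod 563415. Extended Euclid on (563415, 14372):
563415 = 39*14372 + 2907
14372 = 4*2907 + 2744
2907 = 1*2744 + 163
2744 = 16*163 + 136
163 = 1*136 + 27
136 = 5*27 + 1
27 = 27*1 + 0
Back-substitute:
1 = 136 − 5·27
1 = −5·163 + 6·136
1 = 6·2744 − 101·163
1 = −101·2907 + 107·2744
1 = 107·14372 − 529·2907
1 = −529·563415 + 20738·14372
14372⁻¹ ≡ 20738 (mod 563415), so k ≡ 20738·120600 ≡ 3615 (mod 563415).
x = 9240 + 14372·3615 = 51964020.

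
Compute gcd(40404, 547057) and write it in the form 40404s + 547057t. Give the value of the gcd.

7

Apply Euclid's algorithm to 547057 and 40404:
547057 = 13·40404 + 21805
40404 = 1·21805 + 18599
21805 = 1·18599 + 3206
18599 = 5·3206 + 2569
3206 = 1·2569 + 637
2569 = 4·637 + 21
637 = 30·21 + 7
21 = 3·7 + 0
gcd(40404, 547057) = 7.
Express as a combination:
7 = 637 − 30·21
7 = −30·2569 + 121·637
7 = 121·3206 − 151·2569
7 = −151·18599 + 876·3206
7 = 876·21805 − 1027·18599
7 = −1027·40404 + 1903·21805
7 = 1903·547057 − 25766·40404
So 7 = (1903)·547057 + (-25766)·40404.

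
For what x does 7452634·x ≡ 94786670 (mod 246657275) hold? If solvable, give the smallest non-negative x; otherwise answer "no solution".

188039930

First find gcd(7452634, 246657275):
246657275 = 33*7452634 + 720353
7452634 = 10*720353 + 249104
720353 = 2*249104 + 222145
249104 = 1*222145 + 26959
222145 = 8*26959 + 6473
26959 = 4*6473 + 1067
6473 = 6*1067 + 71
1067 = 15*71 + 2
71 = 35*2 + 1
2 = 2*1 + 0
gcd = 1, so a unique solution mod 246657275 exists.
Back-substitute for the Bézout coefficients:
1 = 71 − 35·2
1 = −35·1067 + 526·71
1 = 526·6473 − 3191·1067
1 = −3191·26959 + 13290·6473
1 = 13290·222145 − 109511·26959
1 = −109511·249104 + 122801·222145
1 = 122801·720353 − 355113·249104
1 = −355113·7452634 + 3673931·720353
1 = 3673931·246657275 − 121594836·7452634
So 7452634·(-121594836) ≡ 1 (mod 246657275), giving 7452634⁻¹ ≡ 125062439.
x ≡ 7452634⁻¹·94786670 ≡ 125062439·94786670 ≡ 188039930 (mod 246657275).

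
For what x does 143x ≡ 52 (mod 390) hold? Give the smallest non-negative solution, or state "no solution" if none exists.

14

First find gcd(143, 390):
390 = 2·143 + 104
143 = 1·104 + 39
104 = 2·39 + 26
39 = 1·26 + 13
26 = 2·13 + 0
gcd = 13 and 13 | 52, so solutions exist. Divide through by 13: 11x ≡ 4 (mod 30).
Now find 11⁻¹ mod 30:
30 = 2·11 + 8
11 = 1·8 + 3
8 = 2·3 + 2
3 = 1·2 + 1
2 = 2·1 + 0
Back-substitute:
1 = 3 − 2
1 = −8 + 3·3
1 = 3·11 − 4·8
1 = −4·30 + 11·11
So 11⁻¹ ≡ 11 (mod 30).
Then x ≡ 11·4 ≡ 14 (mod 30); the smallest non-negative solution is x = 14.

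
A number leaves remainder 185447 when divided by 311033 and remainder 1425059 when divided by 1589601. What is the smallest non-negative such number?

390930409388

Write x = 185447 + 311033·k. Then 311033·k ≡ 1425059 − 185447 ≡ 1239612 (mod 1589601).
Need 311033⁻¹ mod 1589601. Extended Euclid on (1589601, 311033):
1589601 = 5·311033 + 34436
311033 = 9·34436 + 1109
34436 = 31·1109 + 57
1109 = 19·57 + 26
57 = 2·26 + 5
26 = 5·5 + 1
5 = 5·1 + 0
Back-substitute:
1 = 26 − 5·5
1 = −5·57 + 11·26
1 = 11·1109 − 214·57
1 = −214·34436 + 6645·1109
1 = 6645·311033 − 60019·34436
1 = −60019·1589601 + 306740·311033
311033⁻¹ ≡ 306740 (mod 1589601), so k ≡ 306740·1239612 ≡ 1256877 (mod 1589601).
x = 185447 + 311033·1256877 = 390930409388.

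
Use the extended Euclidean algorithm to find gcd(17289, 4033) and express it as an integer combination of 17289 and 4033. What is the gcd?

Euclidean algorithm:
17289 = 4×4033 + 1157
4033 = 3×1157 + 562
1157 = 2×562 + 33
562 = 17×33 + 1
33 = 33×1 + 0
gcd(17289, 4033) = 1.
Working backward:
1 = 562 − 17·33
1 = −17·1157 + 35·562
1 = 35·4033 − 122·1157
1 = −122·17289 + 523·4033
So 1 = (-122)·17289 + (523)·4033.

1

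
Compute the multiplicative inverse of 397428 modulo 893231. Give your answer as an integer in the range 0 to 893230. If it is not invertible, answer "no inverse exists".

469583

Apply the Euclidean algorithm to 893231 and 397428:
893231 = 2×397428 + 98375
397428 = 4×98375 + 3928
98375 = 25×3928 + 175
3928 = 22×175 + 78
175 = 2×78 + 19
78 = 4×19 + 2
19 = 9×2 + 1
2 = 2×1 + 0
The gcd is 1. Working backward:
1 = 19 − 9·2
1 = −9·78 + 37·19
1 = 37·175 − 83·78
1 = −83·3928 + 1863·175
1 = 1863·98375 − 46658·3928
1 = −46658·397428 + 188495·98375
1 = 188495·893231 − 423648·397428
Hence 397428⁻¹ ≡ -423648 ≡ 469583 (mod 893231).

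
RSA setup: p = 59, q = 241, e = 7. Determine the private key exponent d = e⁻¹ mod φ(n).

φ(n) = (p−1)(q−1) = 58·240 = 13920.
Need d with 7·d ≡ 1 (mod 13920). Apply the extended Euclidean algorithm:
13920 = 1988×7 + 4
7 = 1×4 + 3
4 = 1×3 + 1
3 = 3×1 + 0
Back-substitute:
1 = 4 − 3
1 = −7 + 2·4
1 = 2·13920 − 3977·7
So 7·(-3977) ≡ 1 (mod 13920), hence d ≡ -3977 ≡ 9943 (mod 13920).

9943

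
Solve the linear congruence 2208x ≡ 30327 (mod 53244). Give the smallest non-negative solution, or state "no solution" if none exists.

gcd(2208, 53244):
53244 = 24·2208 + 252
2208 = 8·252 + 192
252 = 1·192 + 60
192 = 3·60 + 12
60 = 5·12 + 0
gcd = 12, but 12 ∤ 30327, so the congruence has no solution.

no solution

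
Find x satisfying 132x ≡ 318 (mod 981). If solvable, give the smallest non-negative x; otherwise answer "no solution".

First find gcd(132, 981):
981 = 7*132 + 57
132 = 2*57 + 18
57 = 3*18 + 3
18 = 6*3 + 0
gcd = 3 and 3 | 318, so solutions exist. Divide through by 3: 44x ≡ 106 (mod 327).
Now find 44⁻¹ mod 327:
327 = 7×44 + 19
44 = 2×19 + 6
19 = 3×6 + 1
6 = 6×1 + 0
Back-substitute:
1 = 19 − 3·6
1 = −3·44 + 7·19
1 = 7·327 − 52·44
So 44·(-52) ≡ 1 (mod 327), i.e. 44⁻¹ ≡ 275.
Then x ≡ 275·106 ≡ 47 (mod 327); the smallest non-negative solution is x = 47.

47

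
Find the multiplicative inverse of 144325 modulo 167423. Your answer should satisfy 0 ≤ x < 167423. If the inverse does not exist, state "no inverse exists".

Apply the Euclidean algorithm to 167423 and 144325:
167423 = 1·144325 + 23098
144325 = 6·23098 + 5737
23098 = 4·5737 + 150
5737 = 38·150 + 37
150 = 4·37 + 2
37 = 18·2 + 1
2 = 2·1 + 0
Since gcd(144325, 167423) = 1, back-substitute to write 1 as a combination:
1 = 37 − 18·2
1 = −18·150 + 73·37
1 = 73·5737 − 2792·150
1 = −2792·23098 + 11241·5737
1 = 11241·144325 − 70238·23098
1 = −70238·167423 + 81479·144325
So 144325·81479 ≡ 1 (mod 167423).

81479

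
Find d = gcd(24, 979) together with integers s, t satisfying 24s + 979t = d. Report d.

Apply Euclid's algorithm to 979 and 24:
979 = 40·24 + 19
24 = 1·19 + 5
19 = 3·5 + 4
5 = 1·4 + 1
4 = 4·1 + 0
gcd(24, 979) = 1.
Express as a combination:
1 = 5 − 4
1 = −19 + 4·5
1 = 4·24 − 5·19
1 = −5·979 + 204·24
So 1 = (-5)·979 + (204)·24.

1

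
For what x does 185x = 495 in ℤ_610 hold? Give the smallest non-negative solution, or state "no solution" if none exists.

95

First find gcd(185, 610):
610 = 3*185 + 55
185 = 3*55 + 20
55 = 2*20 + 15
20 = 1*15 + 5
15 = 3*5 + 0
gcd = 5 and 5 | 495, so solutions exist. Divide through by 5: 37x ≡ 99 (mod 122).
Now find 37⁻¹ mod 122:
122 = 3·37 + 11
37 = 3·11 + 4
11 = 2·4 + 3
4 = 1·3 + 1
3 = 3·1 + 0
Back-substitute:
1 = 4 − 3
1 = −11 + 3·4
1 = 3·37 − 10·11
1 = −10·122 + 33·37
So 37⁻¹ ≡ 33 (mod 122).
Then x ≡ 33·99 ≡ 95 (mod 122); the smallest non-negative solution is x = 95.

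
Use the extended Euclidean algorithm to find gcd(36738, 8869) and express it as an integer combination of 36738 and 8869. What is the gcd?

Euclidean algorithm:
36738 = 4·8869 + 1262
8869 = 7·1262 + 35
1262 = 36·35 + 2
35 = 17·2 + 1
2 = 2·1 + 0
gcd(36738, 8869) = 1.
Express as a combination:
1 = 35 − 17·2
1 = −17·1262 + 613·35
1 = 613·8869 − 4308·1262
1 = −4308·36738 + 17845·8869
So 1 = (-4308)·36738 + (17845)·8869.

1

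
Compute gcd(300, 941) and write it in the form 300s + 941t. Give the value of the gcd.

1

Euclidean algorithm:
941 = 3·300 + 41
300 = 7·41 + 13
41 = 3·13 + 2
13 = 6·2 + 1
2 = 2·1 + 0
gcd(300, 941) = 1.
Express as a combination:
1 = 13 − 6·2
1 = −6·41 + 19·13
1 = 19·300 − 139·41
1 = −139·941 + 436·300
So 1 = (-139)·941 + (436)·300.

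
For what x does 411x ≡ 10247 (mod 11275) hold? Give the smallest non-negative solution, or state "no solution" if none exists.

First find gcd(411, 11275):
11275 = 27·411 + 178
411 = 2·178 + 55
178 = 3·55 + 13
55 = 4·13 + 3
13 = 4·3 + 1
3 = 3·1 + 0
gcd = 1, so a unique solution mod 11275 exists.
Back-substitute for the Bézout coefficients:
1 = 13 − 4·3
1 = −4·55 + 17·13
1 = 17·178 − 55·55
1 = −55·411 + 127·178
1 = 127·11275 − 3484·411
So 411·(-3484) ≡ 1 (mod 11275), giving 411⁻¹ ≡ 7791.
x ≡ 411⁻¹·10247 ≡ 7791·10247 ≡ 7377 (mod 11275).

7377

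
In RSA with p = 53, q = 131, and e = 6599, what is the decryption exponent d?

3359

φ(n) = (p−1)(q−1) = 52·130 = 6760.
Need d with 6599·d ≡ 1 (mod 6760). Apply the extended Euclidean algorithm:
6760 = 1*6599 + 161
6599 = 40*161 + 159
161 = 1*159 + 2
159 = 79*2 + 1
2 = 2*1 + 0
Back-substitute:
1 = 159 − 79·2
1 = −79·161 + 80·159
1 = 80·6599 − 3279·161
1 = −3279·6760 + 3359·6599
So 6599·3359 ≡ 1 (mod 6760), hence d = 3359.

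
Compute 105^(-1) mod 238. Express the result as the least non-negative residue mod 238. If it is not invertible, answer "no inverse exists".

no inverse exists

Euclidean algorithm on 238, 105:
238 = 2*105 + 28
105 = 3*28 + 21
28 = 1*21 + 7
21 = 3*7 + 0
The gcd is 7, not 1, hence no inverse exists.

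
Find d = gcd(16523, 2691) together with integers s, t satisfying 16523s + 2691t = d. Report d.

13

Apply Euclid's algorithm to 16523 and 2691:
16523 = 6·2691 + 377
2691 = 7·377 + 52
377 = 7·52 + 13
52 = 4·13 + 0
gcd(16523, 2691) = 13.
Back-substituting:
13 = 377 − 7·52
13 = −7·2691 + 50·377
13 = 50·16523 − 307·2691
So 13 = (50)·16523 + (-307)·2691.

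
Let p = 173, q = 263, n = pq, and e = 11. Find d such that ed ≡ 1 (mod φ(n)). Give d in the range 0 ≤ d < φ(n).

16387

φ(n) = (p−1)(q−1) = 172·262 = 45064.
Need d with 11·d ≡ 1 (mod 45064). Apply the extended Euclidean algorithm:
45064 = 4096×11 + 8
11 = 1×8 + 3
8 = 2×3 + 2
3 = 1×2 + 1
2 = 2×1 + 0
Back-substitute:
1 = 3 − 2
1 = −8 + 3·3
1 = 3·11 − 4·8
1 = −4·45064 + 16387·11
So 11·16387 ≡ 1 (mod 45064), hence d = 16387.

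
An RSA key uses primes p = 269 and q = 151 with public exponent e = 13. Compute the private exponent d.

9277

φ(n) = (p−1)(q−1) = 268·150 = 40200.
Need d with 13·d ≡ 1 (mod 40200). Apply the extended Euclidean algorithm:
40200 = 3092*13 + 4
13 = 3*4 + 1
4 = 4*1 + 0
Back-substitute:
1 = 13 − 3·4
1 = −3·40200 + 9277·13
So 13·9277 ≡ 1 (mod 40200), hence d = 9277.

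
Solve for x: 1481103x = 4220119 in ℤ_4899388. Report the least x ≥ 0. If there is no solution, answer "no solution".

no solution

gcd(1481103, 4899388):
4899388 = 3·1481103 + 456079
1481103 = 3·456079 + 112866
456079 = 4·112866 + 4615
112866 = 24·4615 + 2106
4615 = 2·2106 + 403
2106 = 5·403 + 91
403 = 4·91 + 39
91 = 2·39 + 13
39 = 3·13 + 0
gcd = 13, but 13 ∤ 4220119, so the congruence has no solution.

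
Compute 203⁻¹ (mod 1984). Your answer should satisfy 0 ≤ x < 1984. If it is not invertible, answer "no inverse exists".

1251

Extended Euclidean algorithm:
1984 = 9×203 + 157
203 = 1×157 + 46
157 = 3×46 + 19
46 = 2×19 + 8
19 = 2×8 + 3
8 = 2×3 + 2
3 = 1×2 + 1
2 = 2×1 + 0
The gcd is 1. Working backward:
1 = 3 − 2
1 = −8 + 3·3
1 = 3·19 − 7·8
1 = −7·46 + 17·19
1 = 17·157 − 58·46
1 = −58·203 + 75·157
1 = 75·1984 − 733·203
Hence 203⁻¹ ≡ -733 ≡ 1251 (mod 1984).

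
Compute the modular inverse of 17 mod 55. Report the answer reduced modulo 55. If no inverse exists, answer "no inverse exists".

13

Apply the Euclidean algorithm to 55 and 17:
55 = 3*17 + 4
17 = 4*4 + 1
4 = 4*1 + 0
gcd = 1, so the inverse exists. Back-substitute:
1 = 17 − 4·4
1 = −4·55 + 13·17
So 17·13 ≡ 1 (mod 55).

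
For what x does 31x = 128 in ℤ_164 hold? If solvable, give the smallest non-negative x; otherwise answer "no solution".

20

First find gcd(31, 164):
164 = 5·31 + 9
31 = 3·9 + 4
9 = 2·4 + 1
4 = 4·1 + 0
gcd = 1, so a unique solution mod 164 exists.
Back-substitute for the Bézout coefficients:
1 = 9 − 2·4
1 = −2·31 + 7·9
1 = 7·164 − 37·31
So 31·(-37) ≡ 1 (mod 164), giving 31⁻¹ ≡ 127.
x ≡ 31⁻¹·128 ≡ 127·128 ≡ 20 (mod 164).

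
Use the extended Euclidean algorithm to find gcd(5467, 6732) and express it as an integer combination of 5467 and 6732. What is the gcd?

11

Euclidean algorithm:
6732 = 1·5467 + 1265
5467 = 4·1265 + 407
1265 = 3·407 + 44
407 = 9·44 + 11
44 = 4·11 + 0
gcd(5467, 6732) = 11.
Working backward:
11 = 407 − 9·44
11 = −9·1265 + 28·407
11 = 28·5467 − 121·1265
11 = −121·6732 + 149·5467
So 11 = (-121)·6732 + (149)·5467.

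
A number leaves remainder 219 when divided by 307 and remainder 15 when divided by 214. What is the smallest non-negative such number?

Write x = 219 + 307·k. Then 307·k ≡ 15 − 219 ≡ 10 (mod 214).
Need 307⁻¹ mod 214. Extended Euclid on (214, 93):
214 = 2·93 + 28
93 = 3·28 + 9
28 = 3·9 + 1
9 = 9·1 + 0
Back-substitute:
1 = 28 − 3·9
1 = −3·93 + 10·28
1 = 10·214 − 23·93
307⁻¹ ≡ 191 (mod 214), so k ≡ 191·10 ≡ 198 (mod 214).
x = 219 + 307·198 = 61005.

61005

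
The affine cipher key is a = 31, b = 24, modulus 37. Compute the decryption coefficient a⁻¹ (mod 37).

6

gcd(37, 31) by repeated division:
37 = 1*31 + 6
31 = 5*6 + 1
6 = 6*1 + 0
gcd = 1, so the inverse exists. Back-substitute:
1 = 31 − 5·6
1 = −5·37 + 6·31
So 31·6 ≡ 1 (mod 37).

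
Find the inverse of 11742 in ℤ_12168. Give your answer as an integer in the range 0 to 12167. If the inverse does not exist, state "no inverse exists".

Euclidean algorithm on 12168, 11742:
12168 = 1·11742 + 426
11742 = 27·426 + 240
426 = 1·240 + 186
240 = 1·186 + 54
186 = 3·54 + 24
54 = 2·24 + 6
24 = 4·6 + 0
The gcd is 6, not 1, hence no inverse exists.

no inverse exists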